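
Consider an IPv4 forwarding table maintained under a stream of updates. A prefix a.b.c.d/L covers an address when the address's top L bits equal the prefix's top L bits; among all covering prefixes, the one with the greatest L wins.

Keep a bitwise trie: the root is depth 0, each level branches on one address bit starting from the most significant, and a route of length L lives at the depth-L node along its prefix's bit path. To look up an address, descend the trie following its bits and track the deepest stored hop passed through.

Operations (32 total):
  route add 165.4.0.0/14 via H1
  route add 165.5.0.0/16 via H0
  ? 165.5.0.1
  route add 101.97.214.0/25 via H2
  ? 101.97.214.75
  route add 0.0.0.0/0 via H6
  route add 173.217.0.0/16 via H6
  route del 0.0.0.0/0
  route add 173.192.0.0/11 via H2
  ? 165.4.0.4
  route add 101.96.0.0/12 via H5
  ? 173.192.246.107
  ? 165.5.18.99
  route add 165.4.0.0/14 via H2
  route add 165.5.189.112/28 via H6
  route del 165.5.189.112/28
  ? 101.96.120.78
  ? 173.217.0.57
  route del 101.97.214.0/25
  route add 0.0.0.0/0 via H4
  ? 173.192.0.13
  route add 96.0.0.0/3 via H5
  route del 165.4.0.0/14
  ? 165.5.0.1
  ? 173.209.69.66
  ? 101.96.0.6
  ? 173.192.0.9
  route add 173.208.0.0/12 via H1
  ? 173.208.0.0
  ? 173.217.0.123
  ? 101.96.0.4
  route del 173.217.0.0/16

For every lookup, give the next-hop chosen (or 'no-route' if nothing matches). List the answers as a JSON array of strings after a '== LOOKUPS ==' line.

Trace:
  add 165.4.0.0/14 -> H1 at depth 14
  add 165.5.0.0/16 -> H0 at depth 16
  Q 165.5.0.1: descend 1010010100000101 ; hops seen [H1,H0] ; pick H0
  add 101.97.214.0/25 -> H2 at depth 25
  Q 101.97.214.75: descend 0110010101100001110101100 ; hops seen [H2] ; pick H2
  add 0.0.0.0/0 -> H6 at depth 0
  add 173.217.0.0/16 -> H6 at depth 16
  - 0.0.0.0/0 clear@0
  add 173.192.0.0/11 -> H2 at depth 11
  Q 165.4.0.4: descend 101001010000010 ; hops seen [H1] ; pick H1
  add 101.96.0.0/12 -> H5 at depth 12
  Q 173.192.246.107: descend 10101101110 ; hops seen [H2] ; pick H2
  Q 165.5.18.99: descend 1010010100000101 ; hops seen [H1,H0] ; pick H0
  add 165.4.0.0/14 -> H2 at depth 14
  add 165.5.189.112/28 -> H6 at depth 28
  - 165.5.189.112/28 clear@28
  Q 101.96.120.78: descend 011001010110000 ; hops seen [H5] ; pick H5
  Q 173.217.0.57: descend 1010110111011001 ; hops seen [H2,H6] ; pick H6
  - 101.97.214.0/25 clear@25
  add 0.0.0.0/0 -> H4 at depth 0
  Q 173.192.0.13: descend 10101101110 ; hops seen [H4,H2] ; pick H2
  add 96.0.0.0/3 -> H5 at depth 3
  - 165.4.0.0/14 clear@14
  Q 165.5.0.1: descend 1010010100000101 ; hops seen [H4,H0] ; pick H0
  Q 173.209.69.66: descend 101011011101 ; hops seen [H4,H2] ; pick H2
  Q 101.96.0.6: descend 011001010110000 ; hops seen [H4,H5,H5] ; pick H5
  Q 173.192.0.9: descend 10101101110 ; hops seen [H4,H2] ; pick H2
  add 173.208.0.0/12 -> H1 at depth 12
  Q 173.208.0.0: descend 101011011101 ; hops seen [H4,H2,H1] ; pick H1
  Q 173.217.0.123: descend 1010110111011001 ; hops seen [H4,H2,H1,H6] ; pick H6
  Q 101.96.0.4: descend 011001010110000 ; hops seen [H4,H5,H5] ; pick H5
  - 173.217.0.0/16 clear@16

== LOOKUPS ==
["H0","H2","H1","H2","H0","H5","H6","H2","H0","H2","H5","H2","H1","H6","H5"]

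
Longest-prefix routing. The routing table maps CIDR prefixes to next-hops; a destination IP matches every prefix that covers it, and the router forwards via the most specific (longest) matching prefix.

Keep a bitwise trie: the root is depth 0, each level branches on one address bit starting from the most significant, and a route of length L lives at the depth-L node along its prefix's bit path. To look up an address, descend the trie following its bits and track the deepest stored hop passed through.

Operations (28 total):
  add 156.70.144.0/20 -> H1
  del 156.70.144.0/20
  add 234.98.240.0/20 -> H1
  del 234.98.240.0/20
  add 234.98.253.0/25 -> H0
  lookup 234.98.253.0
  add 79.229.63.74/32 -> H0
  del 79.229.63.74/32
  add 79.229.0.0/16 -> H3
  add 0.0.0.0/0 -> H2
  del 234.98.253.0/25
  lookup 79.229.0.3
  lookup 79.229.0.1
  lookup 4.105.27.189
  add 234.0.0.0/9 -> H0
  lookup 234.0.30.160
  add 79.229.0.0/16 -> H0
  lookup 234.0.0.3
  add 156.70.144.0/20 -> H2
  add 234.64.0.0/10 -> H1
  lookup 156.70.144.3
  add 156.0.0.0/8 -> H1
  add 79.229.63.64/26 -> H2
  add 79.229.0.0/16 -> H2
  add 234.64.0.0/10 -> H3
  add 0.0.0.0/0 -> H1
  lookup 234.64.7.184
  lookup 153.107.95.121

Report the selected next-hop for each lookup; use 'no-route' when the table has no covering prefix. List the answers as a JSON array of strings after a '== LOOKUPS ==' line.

Trace:
  add 156.70.144.0/20 -> H1 at depth 20
  del 156.70.144.0/20 (clear depth 20)
  add 234.98.240.0/20 -> H1 at depth 20
  del 234.98.240.0/20 (clear depth 20)
  add 234.98.253.0/25 -> H0 at depth 25
  Q 234.98.253.0: descend 1110101001100010111111010 ; hops seen [H0] ; pick H0
  add 79.229.63.74/32 -> H0 at depth 32
  del 79.229.63.74/32 (clear depth 32)
  add 79.229.0.0/16 -> H3 at depth 16
  add 0.0.0.0/0 -> H2 at depth 0
  del 234.98.253.0/25 (clear depth 25)
  Q 79.229.0.3: descend 010011111110010100 ; hops seen [H2,H3] ; pick H3
  Q 79.229.0.1: descend 010011111110010100 ; hops seen [H2,H3] ; pick H3
  Q 4.105.27.189: descend 0 ; hops seen [H2] ; pick H2
  add 234.0.0.0/9 -> H0 at depth 9
  Q 234.0.30.160: descend 111010100 ; hops seen [H2,H0] ; pick H0
  add 79.229.0.0/16 -> H0 at depth 16
  Q 234.0.0.3: descend 111010100 ; hops seen [H2,H0] ; pick H0
  add 156.70.144.0/20 -> H2 at depth 20
  add 234.64.0.0/10 -> H1 at depth 10
  Q 156.70.144.3: descend 10011100010001101001 ; hops seen [H2,H2] ; pick H2
  add 156.0.0.0/8 -> H1 at depth 8
  add 79.229.63.64/26 -> H2 at depth 26
  add 79.229.0.0/16 -> H2 at depth 16
  add 234.64.0.0/10 -> H3 at depth 10
  add 0.0.0.0/0 -> H1 at depth 0
  Q 234.64.7.184: descend 1110101001 ; hops seen [H1,H0,H3] ; pick H3
  Q 153.107.95.121: descend 10011 ; hops seen [H1] ; pick H1

== LOOKUPS ==
["H0","H3","H3","H2","H0","H0","H2","H3","H1"]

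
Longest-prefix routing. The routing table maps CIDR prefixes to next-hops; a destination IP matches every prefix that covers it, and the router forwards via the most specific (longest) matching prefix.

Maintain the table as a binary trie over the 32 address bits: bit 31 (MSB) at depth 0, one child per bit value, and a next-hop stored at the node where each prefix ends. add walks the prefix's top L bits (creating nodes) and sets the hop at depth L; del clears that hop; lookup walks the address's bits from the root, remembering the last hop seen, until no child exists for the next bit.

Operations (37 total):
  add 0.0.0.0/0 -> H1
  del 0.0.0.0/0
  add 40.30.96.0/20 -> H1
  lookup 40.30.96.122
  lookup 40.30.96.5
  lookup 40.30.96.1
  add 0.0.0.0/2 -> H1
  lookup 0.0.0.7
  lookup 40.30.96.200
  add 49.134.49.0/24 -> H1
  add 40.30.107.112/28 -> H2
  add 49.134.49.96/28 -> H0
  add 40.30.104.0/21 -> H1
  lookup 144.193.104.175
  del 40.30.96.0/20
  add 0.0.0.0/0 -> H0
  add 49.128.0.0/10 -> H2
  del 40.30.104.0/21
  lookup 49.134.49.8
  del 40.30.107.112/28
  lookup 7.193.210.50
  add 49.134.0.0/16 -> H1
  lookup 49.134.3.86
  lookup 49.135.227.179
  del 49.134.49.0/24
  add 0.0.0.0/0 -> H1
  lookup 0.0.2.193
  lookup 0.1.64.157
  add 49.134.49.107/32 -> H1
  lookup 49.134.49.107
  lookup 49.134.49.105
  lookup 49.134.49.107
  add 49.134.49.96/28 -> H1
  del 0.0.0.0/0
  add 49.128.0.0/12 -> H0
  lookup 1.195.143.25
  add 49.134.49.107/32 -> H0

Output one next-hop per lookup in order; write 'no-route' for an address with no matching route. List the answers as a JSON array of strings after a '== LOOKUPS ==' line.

Apply in order:
  + 0.0.0.0/0 (H1) depth=0
  - 0.0.0.0/0 clear@0
  + 40.30.96.0/20 (H1) depth=20
  Q 40.30.96.122: descend 00101000000111100110 ; hops seen [H1] ; pick H1
  Q 40.30.96.5: descend 00101000000111100110 ; hops seen [H1] ; pick H1
  Q 40.30.96.1: descend 00101000000111100110 ; hops seen [H1] ; pick H1
  + 0.0.0.0/2 (H1) depth=2
  Q 0.0.0.7: descend 00 ; hops seen [H1] ; pick H1
  Q 40.30.96.200: descend 00101000000111100110 ; hops seen [H1,H1] ; pick H1
  + 49.134.49.0/24 (H1) depth=24
  + 40.30.107.112/28 (H2) depth=28
  + 49.134.49.96/28 (H0) depth=28
  + 40.30.104.0/21 (H1) depth=21
  Q 144.193.104.175: descend ε ; hops seen [∅] ; pick no-route
  - 40.30.96.0/20 clear@20
  + 0.0.0.0/0 (H0) depth=0
  + 49.128.0.0/10 (H2) depth=10
  - 40.30.104.0/21 clear@21
  Q 49.134.49.8: descend 0011000110000110001100010 ; hops seen [H0,H1,H2,H1] ; pick H1
  - 40.30.107.112/28 clear@28
  Q 7.193.210.50: descend 00 ; hops seen [H0,H1] ; pick H1
  + 49.134.0.0/16 (H1) depth=16
  Q 49.134.3.86: descend 001100011000011000 ; hops seen [H0,H1,H2,H1] ; pick H1
  Q 49.135.227.179: descend 001100011000011 ; hops seen [H0,H1,H2] ; pick H2
  - 49.134.49.0/24 clear@24
  + 0.0.0.0/0 (H1) depth=0
  Q 0.0.2.193: descend 00 ; hops seen [H1,H1] ; pick H1
  Q 0.1.64.157: descend 00 ; hops seen [H1,H1] ; pick H1
  + 49.134.49.107/32 (H1) depth=32
  Q 49.134.49.107: descend 00110001100001100011000101101011 ; hops seen [H1,H1,H2,H1,H0,H1] ; pick H1
  Q 49.134.49.105: descend 001100011000011000110001011010 ; hops seen [H1,H1,H2,H1,H0] ; pick H0
  Q 49.134.49.107: descend 00110001100001100011000101101011 ; hops seen [H1,H1,H2,H1,H0,H1] ; pick H1
  + 49.134.49.96/28 (H1) depth=28
  - 0.0.0.0/0 clear@0
  + 49.128.0.0/12 (H0) depth=12
  Q 1.195.143.25: descend 00 ; hops seen [H1] ; pick H1
  + 49.134.49.107/32 (H0) depth=32

== LOOKUPS ==
["H1","H1","H1","H1","H1","no-route","H1","H1","H1","H2","H1","H1","H1","H0","H1","H1"]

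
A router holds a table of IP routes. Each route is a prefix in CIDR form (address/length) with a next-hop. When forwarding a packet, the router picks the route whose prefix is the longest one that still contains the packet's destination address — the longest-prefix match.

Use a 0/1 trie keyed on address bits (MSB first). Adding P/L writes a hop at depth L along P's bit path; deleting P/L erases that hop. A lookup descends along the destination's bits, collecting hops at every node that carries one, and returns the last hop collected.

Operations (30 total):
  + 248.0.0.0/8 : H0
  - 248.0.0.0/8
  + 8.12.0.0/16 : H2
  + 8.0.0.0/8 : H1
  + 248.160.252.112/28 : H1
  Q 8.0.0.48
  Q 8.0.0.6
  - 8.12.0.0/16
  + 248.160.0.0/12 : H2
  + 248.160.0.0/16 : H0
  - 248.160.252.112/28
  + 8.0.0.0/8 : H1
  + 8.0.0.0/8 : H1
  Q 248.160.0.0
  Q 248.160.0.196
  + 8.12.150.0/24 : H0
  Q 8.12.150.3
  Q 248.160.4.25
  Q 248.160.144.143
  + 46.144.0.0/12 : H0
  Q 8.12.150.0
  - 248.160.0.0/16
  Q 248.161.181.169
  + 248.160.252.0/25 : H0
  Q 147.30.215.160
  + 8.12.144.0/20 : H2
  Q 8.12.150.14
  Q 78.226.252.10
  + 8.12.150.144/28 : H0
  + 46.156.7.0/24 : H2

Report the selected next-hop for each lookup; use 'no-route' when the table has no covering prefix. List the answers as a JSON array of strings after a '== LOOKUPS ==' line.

Apply in order:
  + 248.0.0.0/8 (H0) depth=8
  - 248.0.0.0/8 clear@8
  + 8.12.0.0/16 (H2) depth=16
  + 8.0.0.0/8 (H1) depth=8
  + 248.160.252.112/28 (H1) depth=28
  Q 8.0.0.48: descend 000010000000 ; hops seen [H1] ; pick H1
  Q 8.0.0.6: descend 000010000000 ; hops seen [H1] ; pick H1
  - 8.12.0.0/16 clear@16
  + 248.160.0.0/12 (H2) depth=12
  + 248.160.0.0/16 (H0) depth=16
  - 248.160.252.112/28 clear@28
  + 8.0.0.0/8 (H1) depth=8
  + 8.0.0.0/8 (H1) depth=8
  Q 248.160.0.0: descend 1111100010100000 ; hops seen [H2,H0] ; pick H0
  Q 248.160.0.196: descend 1111100010100000 ; hops seen [H2,H0] ; pick H0
  + 8.12.150.0/24 (H0) depth=24
  Q 8.12.150.3: descend 000010000000110010010110 ; hops seen [H1,H0] ; pick H0
  Q 248.160.4.25: descend 1111100010100000 ; hops seen [H2,H0] ; pick H0
  Q 248.160.144.143: descend 11111000101000001 ; hops seen [H2,H0] ; pick H0
  + 46.144.0.0/12 (H0) depth=12
  Q 8.12.150.0: descend 000010000000110010010110 ; hops seen [H1,H0] ; pick H0
  - 248.160.0.0/16 clear@16
  Q 248.161.181.169: descend 111110001010000 ; hops seen [H2] ; pick H2
  + 248.160.252.0/25 (H0) depth=25
  Q 147.30.215.160: descend 1 ; hops seen [∅] ; pick no-route
  + 8.12.144.0/20 (H2) depth=20
  Q 8.12.150.14: descend 000010000000110010010110 ; hops seen [H1,H2,H0] ; pick H0
  Q 78.226.252.10: descend 0 ; hops seen [∅] ; pick no-route
  + 8.12.150.144/28 (H0) depth=28
  + 46.156.7.0/24 (H2) depth=24

== LOOKUPS ==
["H1","H1","H0","H0","H0","H0","H0","H0","H2","no-route","H0","no-route"]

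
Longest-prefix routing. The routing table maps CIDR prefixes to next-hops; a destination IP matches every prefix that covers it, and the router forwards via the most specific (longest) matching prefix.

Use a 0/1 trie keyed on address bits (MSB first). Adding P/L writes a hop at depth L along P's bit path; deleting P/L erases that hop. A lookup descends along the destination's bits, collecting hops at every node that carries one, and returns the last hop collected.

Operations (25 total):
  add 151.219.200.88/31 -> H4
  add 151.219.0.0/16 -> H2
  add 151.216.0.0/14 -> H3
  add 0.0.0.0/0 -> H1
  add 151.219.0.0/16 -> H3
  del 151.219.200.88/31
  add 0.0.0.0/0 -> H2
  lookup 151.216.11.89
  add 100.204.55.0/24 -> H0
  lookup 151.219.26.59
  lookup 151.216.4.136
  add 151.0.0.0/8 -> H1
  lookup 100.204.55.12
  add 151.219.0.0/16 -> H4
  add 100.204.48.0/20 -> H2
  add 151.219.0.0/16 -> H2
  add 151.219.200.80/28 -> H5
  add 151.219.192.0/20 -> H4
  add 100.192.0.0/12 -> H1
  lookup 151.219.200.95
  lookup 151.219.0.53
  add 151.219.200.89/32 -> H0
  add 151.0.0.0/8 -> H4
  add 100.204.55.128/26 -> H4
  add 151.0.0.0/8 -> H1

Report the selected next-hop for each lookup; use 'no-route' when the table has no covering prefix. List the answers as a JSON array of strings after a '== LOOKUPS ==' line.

Apply in order:
  + 151.219.200.88/31 (H4) depth=31
  + 151.219.0.0/16 (H2) depth=16
  + 151.216.0.0/14 (H3) depth=14
  + 0.0.0.0/0 (H1) depth=0
  + 151.219.0.0/16 (H3) depth=16
  - 151.219.200.88/31 clear@31
  + 0.0.0.0/0 (H2) depth=0
  ? 151.216.11.89  path d0:H2→d1:-→d2:-→d3:-→d4:-→d5:-→d6:-→d7:-→d8:-→d9:-→d10:-→d11:-→d12:-→d13:-→d14:H3  best=H3
  + 100.204.55.0/24 (H0) depth=24
  ? 151.219.26.59  path d0:H2→d1:-→d2:-→d3:-→d4:-→d5:-→d6:-→d7:-→d8:-→d9:-→d10:-→d11:-→d12:-→d13:-→d14:H3→d15:-→d16:H3  best=H3
  ? 151.216.4.136  path d0:H2→d1:-→d2:-→d3:-→d4:-→d5:-→d6:-→d7:-→d8:-→d9:-→d10:-→d11:-→d12:-→d13:-→d14:H3  best=H3
  + 151.0.0.0/8 (H1) depth=8
  ? 100.204.55.12  path d0:H2→d1:-→d2:-→d3:-→d4:-→d5:-→d6:-→d7:-→d8:-→d9:-→d10:-→d11:-→d12:-→d13:-→d14:-→d15:-→d16:-→d17:-→d18:-→d19:-→d20:-→d21:-→d22:-→d23:-→d24:H0  best=H0
  + 151.219.0.0/16 (H4) depth=16
  + 100.204.48.0/20 (H2) depth=20
  + 151.219.0.0/16 (H2) depth=16
  + 151.219.200.80/28 (H5) depth=28
  + 151.219.192.0/20 (H4) depth=20
  + 100.192.0.0/12 (H1) depth=12
  ? 151.219.200.95  path d0:H2→d1:-→d2:-→d3:-→d4:-→d5:-→d6:-→d7:-→d8:H1→d9:-→d10:-→d11:-→d12:-→d13:-→d14:H3→d15:-→d16:H2→d17:-→d18:-→d19:-→d20:H4→d21:-→d22:-→d23:-→d24:-→d25:-→d26:-→d27:-→d28:H5→d29:-  best=H5
  ? 151.219.0.53  path d0:H2→d1:-→d2:-→d3:-→d4:-→d5:-→d6:-→d7:-→d8:H1→d9:-→d10:-→d11:-→d12:-→d13:-→d14:H3→d15:-→d16:H2  best=H2
  + 151.219.200.89/32 (H0) depth=32
  + 151.0.0.0/8 (H4) depth=8
  + 100.204.55.128/26 (H4) depth=26
  + 151.0.0.0/8 (H1) depth=8

== LOOKUPS ==
["H3","H3","H3","H0","H5","H2"]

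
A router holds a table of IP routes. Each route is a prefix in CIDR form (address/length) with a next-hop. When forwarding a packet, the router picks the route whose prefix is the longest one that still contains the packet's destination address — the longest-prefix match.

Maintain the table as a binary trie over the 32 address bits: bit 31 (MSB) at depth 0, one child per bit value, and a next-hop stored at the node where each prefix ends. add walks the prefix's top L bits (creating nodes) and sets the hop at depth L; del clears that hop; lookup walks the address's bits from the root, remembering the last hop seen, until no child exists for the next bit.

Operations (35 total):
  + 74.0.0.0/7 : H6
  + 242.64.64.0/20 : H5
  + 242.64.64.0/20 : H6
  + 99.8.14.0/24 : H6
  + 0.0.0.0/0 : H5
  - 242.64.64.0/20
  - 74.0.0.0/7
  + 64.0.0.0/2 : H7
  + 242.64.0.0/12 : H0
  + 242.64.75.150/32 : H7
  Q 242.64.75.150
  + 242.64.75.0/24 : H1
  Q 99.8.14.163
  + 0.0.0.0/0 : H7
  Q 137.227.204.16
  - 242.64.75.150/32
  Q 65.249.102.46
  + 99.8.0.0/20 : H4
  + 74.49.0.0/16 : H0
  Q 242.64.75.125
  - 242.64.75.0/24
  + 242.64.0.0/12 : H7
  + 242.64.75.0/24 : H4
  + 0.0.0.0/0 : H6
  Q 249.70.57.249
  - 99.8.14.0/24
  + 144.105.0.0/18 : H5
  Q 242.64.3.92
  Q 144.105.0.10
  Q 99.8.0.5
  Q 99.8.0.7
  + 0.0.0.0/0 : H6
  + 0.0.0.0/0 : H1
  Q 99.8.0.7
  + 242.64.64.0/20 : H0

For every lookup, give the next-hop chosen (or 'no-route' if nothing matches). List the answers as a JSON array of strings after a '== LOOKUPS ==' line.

Apply in order:
  + 74.0.0.0/7 (H6) depth=7
  + 242.64.64.0/20 (H5) depth=20
  + 242.64.64.0/20 (H6) depth=20
  + 99.8.14.0/24 (H6) depth=24
  + 0.0.0.0/0 (H5) depth=0
  - 242.64.64.0/20 clear@20
  - 74.0.0.0/7 clear@7
  + 64.0.0.0/2 (H7) depth=2
  + 242.64.0.0/12 (H0) depth=12
  + 242.64.75.150/32 (H7) depth=32
  lookup 242.64.75.150: bits 11110010010000000100101110010110 walk d0:H5→d1:-→d2:-→d3:-→d4:-→d5:-→d6:-→d7:-→d8:-→d9:-→d10:-→d11:-→d12:H0→d13:-→d14:-→d15:-→d16:-→d17:-→d18:-→d19:-→d20:-→d21:-→d22:-→d23:-→d24:-→d25:-→d26:-→d27:-→d28:-→d29:-→d30:-→d31:-→d32:H7 -> H7
  + 242.64.75.0/24 (H1) depth=24
  lookup 99.8.14.163: bits 011000110000100000001110 walk d0:H5→d1:-→d2:H7→d3:-→d4:-→d5:-→d6:-→d7:-→d8:-→d9:-→d10:-→d11:-→d12:-→d13:-→d14:-→d15:-→d16:-→d17:-→d18:-→d19:-→d20:-→d21:-→d22:-→d23:-→d24:H6 -> H6
  + 0.0.0.0/0 (H7) depth=0
  lookup 137.227.204.16: bits 1 walk d0:H7→d1:- -> H7
  - 242.64.75.150/32 clear@32
  lookup 65.249.102.46: bits 0100 walk d0:H7→d1:-→d2:H7→d3:-→d4:- -> H7
  + 99.8.0.0/20 (H4) depth=20
  + 74.49.0.0/16 (H0) depth=16
  lookup 242.64.75.125: bits 111100100100000001001011 walk d0:H7→d1:-→d2:-→d3:-→d4:-→d5:-→d6:-→d7:-→d8:-→d9:-→d10:-→d11:-→d12:H0→d13:-→d14:-→d15:-→d16:-→d17:-→d18:-→d19:-→d20:-→d21:-→d22:-→d23:-→d24:H1 -> H1
  - 242.64.75.0/24 clear@24
  + 242.64.0.0/12 (H7) depth=12
  + 242.64.75.0/24 (H4) depth=24
  + 0.0.0.0/0 (H6) depth=0
  lookup 249.70.57.249: bits 1111 walk d0:H6→d1:-→d2:-→d3:-→d4:- -> H6
  - 99.8.14.0/24 clear@24
  + 144.105.0.0/18 (H5) depth=18
  lookup 242.64.3.92: bits 11110010010000000 walk d0:H6→d1:-→d2:-→d3:-→d4:-→d5:-→d6:-→d7:-→d8:-→d9:-→d10:-→d11:-→d12:H7→d13:-→d14:-→d15:-→d16:-→d17:- -> H7
  lookup 144.105.0.10: bits 100100000110100100 walk d0:H6→d1:-→d2:-→d3:-→d4:-→d5:-→d6:-→d7:-→d8:-→d9:-→d10:-→d11:-→d12:-→d13:-→d14:-→d15:-→d16:-→d17:-→d18:H5 -> H5
  lookup 99.8.0.5: bits 01100011000010000000 walk d0:H6→d1:-→d2:H7→d3:-→d4:-→d5:-→d6:-→d7:-→d8:-→d9:-→d10:-→d11:-→d12:-→d13:-→d14:-→d15:-→d16:-→d17:-→d18:-→d19:-→d20:H4 -> H4
  lookup 99.8.0.7: bits 01100011000010000000 walk d0:H6→d1:-→d2:H7→d3:-→d4:-→d5:-→d6:-→d7:-→d8:-→d9:-→d10:-→d11:-→d12:-→d13:-→d14:-→d15:-→d16:-→d17:-→d18:-→d19:-→d20:H4 -> H4
  + 0.0.0.0/0 (H6) depth=0
  + 0.0.0.0/0 (H1) depth=0
  lookup 99.8.0.7: bits 01100011000010000000 walk d0:H1→d1:-→d2:H7→d3:-→d4:-→d5:-→d6:-→d7:-→d8:-→d9:-→d10:-→d11:-→d12:-→d13:-→d14:-→d15:-→d16:-→d17:-→d18:-→d19:-→d20:H4 -> H4
  + 242.64.64.0/20 (H0) depth=20

== LOOKUPS ==
["H7","H6","H7","H7","H1","H6","H7","H5","H4","H4","H4"]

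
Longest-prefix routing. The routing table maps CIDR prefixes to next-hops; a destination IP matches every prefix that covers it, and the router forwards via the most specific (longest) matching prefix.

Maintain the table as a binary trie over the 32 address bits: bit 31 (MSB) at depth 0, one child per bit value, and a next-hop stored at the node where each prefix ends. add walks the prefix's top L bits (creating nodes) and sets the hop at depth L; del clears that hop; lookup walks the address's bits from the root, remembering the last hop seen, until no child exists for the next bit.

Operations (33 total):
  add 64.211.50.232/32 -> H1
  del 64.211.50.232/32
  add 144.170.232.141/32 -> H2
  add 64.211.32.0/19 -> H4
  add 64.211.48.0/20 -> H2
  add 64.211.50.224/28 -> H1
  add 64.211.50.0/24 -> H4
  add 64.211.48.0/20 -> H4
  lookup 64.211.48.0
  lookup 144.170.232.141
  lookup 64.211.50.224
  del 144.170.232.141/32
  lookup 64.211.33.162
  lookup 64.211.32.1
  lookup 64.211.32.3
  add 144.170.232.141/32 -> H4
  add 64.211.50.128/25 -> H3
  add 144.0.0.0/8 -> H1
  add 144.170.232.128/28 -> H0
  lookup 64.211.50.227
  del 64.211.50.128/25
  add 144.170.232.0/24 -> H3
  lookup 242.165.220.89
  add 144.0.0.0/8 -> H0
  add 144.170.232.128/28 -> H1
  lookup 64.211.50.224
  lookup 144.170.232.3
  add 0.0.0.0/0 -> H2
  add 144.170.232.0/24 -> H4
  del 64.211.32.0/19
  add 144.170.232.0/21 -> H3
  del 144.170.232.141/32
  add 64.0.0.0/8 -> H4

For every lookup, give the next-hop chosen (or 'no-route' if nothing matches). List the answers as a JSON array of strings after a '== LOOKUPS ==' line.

Apply in order:
  add 64.211.50.232/32 -> H1 at depth 32
  - 64.211.50.232/32 clear@32
  add 144.170.232.141/32 -> H2 at depth 32
  add 64.211.32.0/19 -> H4 at depth 19
  add 64.211.48.0/20 -> H2 at depth 20
  add 64.211.50.224/28 -> H1 at depth 28
  add 64.211.50.0/24 -> H4 at depth 24
  add 64.211.48.0/20 -> H4 at depth 20
  lookup 64.211.48.0: bits 0100000011010011001100 walk d0:-→d1:-→d2:-→d3:-→d4:-→d5:-→d6:-→d7:-→d8:-→d9:-→d10:-→d11:-→d12:-→d13:-→d14:-→d15:-→d16:-→d17:-→d18:-→d19:H4→d20:H4→d21:-→d22:- -> H4
  lookup 144.170.232.141: bits 10010000101010101110100010001101 walk d0:-→d1:-→d2:-→d3:-→d4:-→d5:-→d6:-→d7:-→d8:-→d9:-→d10:-→d11:-→d12:-→d13:-→d14:-→d15:-→d16:-→d17:-→d18:-→d19:-→d20:-→d21:-→d22:-→d23:-→d24:-→d25:-→d26:-→d27:-→d28:-→d29:-→d30:-→d31:-→d32:H2 -> H2
  lookup 64.211.50.224: bits 0100000011010011001100101110 walk d0:-→d1:-→d2:-→d3:-→d4:-→d5:-→d6:-→d7:-→d8:-→d9:-→d10:-→d11:-→d12:-→d13:-→d14:-→d15:-→d16:-→d17:-→d18:-→d19:H4→d20:H4→d21:-→d22:-→d23:-→d24:H4→d25:-→d26:-→d27:-→d28:H1 -> H1
  - 144.170.232.141/32 clear@32
  lookup 64.211.33.162: bits 0100000011010011001 walk d0:-→d1:-→d2:-→d3:-→d4:-→d5:-→d6:-→d7:-→d8:-→d9:-→d10:-→d11:-→d12:-→d13:-→d14:-→d15:-→d16:-→d17:-→d18:-→d19:H4 -> H4
  lookup 64.211.32.1: bits 0100000011010011001 walk d0:-→d1:-→d2:-→d3:-→d4:-→d5:-→d6:-→d7:-→d8:-→d9:-→d10:-→d11:-→d12:-→d13:-→d14:-→d15:-→d16:-→d17:-→d18:-→d19:H4 -> H4
  lookup 64.211.32.3: bits 0100000011010011001 walk d0:-→d1:-→d2:-→d3:-→d4:-→d5:-→d6:-→d7:-→d8:-→d9:-→d10:-→d11:-→d12:-→d13:-→d14:-→d15:-→d16:-→d17:-→d18:-→d19:H4 -> H4
  add 144.170.232.141/32 -> H4 at depth 32
  add 64.211.50.128/25 -> H3 at depth 25
  add 144.0.0.0/8 -> H1 at depth 8
  add 144.170.232.128/28 -> H0 at depth 28
  lookup 64.211.50.227: bits 0100000011010011001100101110 walk d0:-→d1:-→d2:-→d3:-→d4:-→d5:-→d6:-→d7:-→d8:-→d9:-→d10:-→d11:-→d12:-→d13:-→d14:-→d15:-→d16:-→d17:-→d18:-→d19:H4→d20:H4→d21:-→d22:-→d23:-→d24:H4→d25:H3→d26:-→d27:-→d28:H1 -> H1
  - 64.211.50.128/25 clear@25
  add 144.170.232.0/24 -> H3 at depth 24
  lookup 242.165.220.89: bits 1 walk d0:-→d1:- -> no-route
  add 144.0.0.0/8 -> H0 at depth 8
  add 144.170.232.128/28 -> H1 at depth 28
  lookup 64.211.50.224: bits 0100000011010011001100101110 walk d0:-→d1:-→d2:-→d3:-→d4:-→d5:-→d6:-→d7:-→d8:-→d9:-→d10:-→d11:-→d12:-→d13:-→d14:-→d15:-→d16:-→d17:-→d18:-→d19:H4→d20:H4→d21:-→d22:-→d23:-→d24:H4→d25:-→d26:-→d27:-→d28:H1 -> H1
  lookup 144.170.232.3: bits 100100001010101011101000 walk d0:-→d1:-→d2:-→d3:-→d4:-→d5:-→d6:-→d7:-→d8:H0→d9:-→d10:-→d11:-→d12:-→d13:-→d14:-→d15:-→d16:-→d17:-→d18:-→d19:-→d20:-→d21:-→d22:-→d23:-→d24:H3 -> H3
  add 0.0.0.0/0 -> H2 at depth 0
  add 144.170.232.0/24 -> H4 at depth 24
  - 64.211.32.0/19 clear@19
  add 144.170.232.0/21 -> H3 at depth 21
  - 144.170.232.141/32 clear@32
  add 64.0.0.0/8 -> H4 at depth 8

== LOOKUPS ==
["H4","H2","H1","H4","H4","H4","H1","no-route","H1","H3"]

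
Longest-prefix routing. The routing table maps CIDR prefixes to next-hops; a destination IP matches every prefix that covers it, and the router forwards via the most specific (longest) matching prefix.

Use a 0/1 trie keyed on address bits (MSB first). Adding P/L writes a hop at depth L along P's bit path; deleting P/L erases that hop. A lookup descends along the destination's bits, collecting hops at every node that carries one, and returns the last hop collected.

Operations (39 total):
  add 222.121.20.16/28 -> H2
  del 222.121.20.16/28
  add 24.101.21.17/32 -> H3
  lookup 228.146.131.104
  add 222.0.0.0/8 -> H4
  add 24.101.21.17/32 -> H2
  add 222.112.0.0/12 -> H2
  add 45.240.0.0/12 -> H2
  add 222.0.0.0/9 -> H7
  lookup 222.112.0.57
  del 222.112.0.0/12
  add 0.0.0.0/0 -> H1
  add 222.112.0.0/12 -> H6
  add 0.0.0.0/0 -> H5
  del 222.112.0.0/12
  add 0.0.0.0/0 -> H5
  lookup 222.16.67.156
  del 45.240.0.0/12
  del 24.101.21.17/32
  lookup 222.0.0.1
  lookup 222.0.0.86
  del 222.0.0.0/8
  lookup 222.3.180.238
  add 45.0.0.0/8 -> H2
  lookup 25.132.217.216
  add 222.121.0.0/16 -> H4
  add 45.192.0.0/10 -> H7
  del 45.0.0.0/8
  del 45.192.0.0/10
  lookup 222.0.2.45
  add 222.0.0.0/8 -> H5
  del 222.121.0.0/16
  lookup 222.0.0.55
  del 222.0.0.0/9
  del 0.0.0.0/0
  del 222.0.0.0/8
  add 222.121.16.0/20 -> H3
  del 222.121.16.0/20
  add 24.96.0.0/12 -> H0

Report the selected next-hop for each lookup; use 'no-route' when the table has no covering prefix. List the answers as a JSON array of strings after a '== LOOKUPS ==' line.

Process each operation:
  add 222.121.20.16/28 -> H2 at depth 28
  del 222.121.20.16/28 (clear depth 28)
  add 24.101.21.17/32 -> H3 at depth 32
  Q 228.146.131.104: descend 11 ; hops seen [∅] ; pick no-route
  add 222.0.0.0/8 -> H4 at depth 8
  add 24.101.21.17/32 -> H2 at depth 32
  add 222.112.0.0/12 -> H2 at depth 12
  add 45.240.0.0/12 -> H2 at depth 12
  add 222.0.0.0/9 -> H7 at depth 9
  Q 222.112.0.57: descend 110111100111 ; hops seen [H4,H7,H2] ; pick H2
  del 222.112.0.0/12 (clear depth 12)
  add 0.0.0.0/0 -> H1 at depth 0
  add 222.112.0.0/12 -> H6 at depth 12
  add 0.0.0.0/0 -> H5 at depth 0
  del 222.112.0.0/12 (clear depth 12)
  add 0.0.0.0/0 -> H5 at depth 0
  Q 222.16.67.156: descend 110111100 ; hops seen [H5,H4,H7] ; pick H7
  del 45.240.0.0/12 (clear depth 12)
  del 24.101.21.17/32 (clear depth 32)
  Q 222.0.0.1: descend 110111100 ; hops seen [H5,H4,H7] ; pick H7
  Q 222.0.0.86: descend 110111100 ; hops seen [H5,H4,H7] ; pick H7
  del 222.0.0.0/8 (clear depth 8)
  Q 222.3.180.238: descend 110111100 ; hops seen [H5,H7] ; pick H7
  add 45.0.0.0/8 -> H2 at depth 8
  Q 25.132.217.216: descend 0001100 ; hops seen [H5] ; pick H5
  add 222.121.0.0/16 -> H4 at depth 16
  add 45.192.0.0/10 -> H7 at depth 10
  del 45.0.0.0/8 (clear depth 8)
  del 45.192.0.0/10 (clear depth 10)
  Q 222.0.2.45: descend 110111100 ; hops seen [H5,H7] ; pick H7
  add 222.0.0.0/8 -> H5 at depth 8
  del 222.121.0.0/16 (clear depth 16)
  Q 222.0.0.55: descend 110111100 ; hops seen [H5,H5,H7] ; pick H7
  del 222.0.0.0/9 (clear depth 9)
  del 0.0.0.0/0 (clear depth 0)
  del 222.0.0.0/8 (clear depth 8)
  add 222.121.16.0/20 -> H3 at depth 20
  del 222.121.16.0/20 (clear depth 20)
  add 24.96.0.0/12 -> H0 at depth 12

== LOOKUPS ==
["no-route","H2","H7","H7","H7","H7","H5","H7","H7"]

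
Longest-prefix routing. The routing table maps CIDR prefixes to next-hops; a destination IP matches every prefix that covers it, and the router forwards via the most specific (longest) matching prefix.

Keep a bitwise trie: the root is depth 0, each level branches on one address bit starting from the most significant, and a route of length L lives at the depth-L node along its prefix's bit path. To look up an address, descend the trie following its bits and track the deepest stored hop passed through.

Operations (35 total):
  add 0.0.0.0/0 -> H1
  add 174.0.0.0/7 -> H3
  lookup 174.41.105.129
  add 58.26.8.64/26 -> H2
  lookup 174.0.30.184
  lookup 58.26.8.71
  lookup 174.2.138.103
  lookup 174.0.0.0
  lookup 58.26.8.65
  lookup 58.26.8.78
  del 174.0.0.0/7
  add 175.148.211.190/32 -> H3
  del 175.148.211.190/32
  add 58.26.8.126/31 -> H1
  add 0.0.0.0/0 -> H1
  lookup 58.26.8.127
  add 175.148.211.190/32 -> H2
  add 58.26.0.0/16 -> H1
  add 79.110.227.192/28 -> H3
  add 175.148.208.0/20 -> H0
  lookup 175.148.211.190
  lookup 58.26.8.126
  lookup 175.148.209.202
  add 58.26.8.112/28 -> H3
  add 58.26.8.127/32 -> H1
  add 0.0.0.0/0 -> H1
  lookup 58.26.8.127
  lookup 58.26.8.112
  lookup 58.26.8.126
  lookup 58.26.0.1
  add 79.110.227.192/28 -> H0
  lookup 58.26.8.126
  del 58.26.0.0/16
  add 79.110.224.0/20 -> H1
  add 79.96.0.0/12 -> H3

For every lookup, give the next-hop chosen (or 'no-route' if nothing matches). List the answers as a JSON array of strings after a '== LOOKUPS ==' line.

Trace:
  + 0.0.0.0/0 (H1) depth=0
  + 174.0.0.0/7 (H3) depth=7
  ? 174.41.105.129  path d0:H1→d1:-→d2:-→d3:-→d4:-→d5:-→d6:-→d7:H3  best=H3
  + 58.26.8.64/26 (H2) depth=26
  ? 174.0.30.184  path d0:H1→d1:-→d2:-→d3:-→d4:-→d5:-→d6:-→d7:H3  best=H3
  ? 58.26.8.71  path d0:H1→d1:-→d2:-→d3:-→d4:-→d5:-→d6:-→d7:-→d8:-→d9:-→d10:-→d11:-→d12:-→d13:-→d14:-→d15:-→d16:-→d17:-→d18:-→d19:-→d20:-→d21:-→d22:-→d23:-→d24:-→d25:-→d26:H2  best=H2
  ? 174.2.138.103  path d0:H1→d1:-→d2:-→d3:-→d4:-→d5:-→d6:-→d7:H3  best=H3
  ? 174.0.0.0  path d0:H1→d1:-→d2:-→d3:-→d4:-→d5:-→d6:-→d7:H3  best=H3
  ? 58.26.8.65  path d0:H1→d1:-→d2:-→d3:-→d4:-→d5:-→d6:-→d7:-→d8:-→d9:-→d10:-→d11:-→d12:-→d13:-→d14:-→d15:-→d16:-→d17:-→d18:-→d19:-→d20:-→d21:-→d22:-→d23:-→d24:-→d25:-→d26:H2  best=H2
  ? 58.26.8.78  path d0:H1→d1:-→d2:-→d3:-→d4:-→d5:-→d6:-→d7:-→d8:-→d9:-→d10:-→d11:-→d12:-→d13:-→d14:-→d15:-→d16:-→d17:-→d18:-→d19:-→d20:-→d21:-→d22:-→d23:-→d24:-→d25:-→d26:H2  best=H2
  del 174.0.0.0/7 (clear depth 7)
  + 175.148.211.190/32 (H3) depth=32
  del 175.148.211.190/32 (clear depth 32)
  + 58.26.8.126/31 (H1) depth=31
  + 0.0.0.0/0 (H1) depth=0
  ? 58.26.8.127  path d0:H1→d1:-→d2:-→d3:-→d4:-→d5:-→d6:-→d7:-→d8:-→d9:-→d10:-→d11:-→d12:-→d13:-→d14:-→d15:-→d16:-→d17:-→d18:-→d19:-→d20:-→d21:-→d22:-→d23:-→d24:-→d25:-→d26:H2→d27:-→d28:-→d29:-→d30:-→d31:H1  best=H1
  + 175.148.211.190/32 (H2) depth=32
  + 58.26.0.0/16 (H1) depth=16
  + 79.110.227.192/28 (H3) depth=28
  + 175.148.208.0/20 (H0) depth=20
  ? 175.148.211.190  path d0:H1→d1:-→d2:-→d3:-→d4:-→d5:-→d6:-→d7:-→d8:-→d9:-→d10:-→d11:-→d12:-→d13:-→d14:-→d15:-→d16:-→d17:-→d18:-→d19:-→d20:H0→d21:-→d22:-→d23:-→d24:-→d25:-→d26:-→d27:-→d28:-→d29:-→d30:-→d31:-→d32:H2  best=H2
  ? 58.26.8.126  path d0:H1→d1:-→d2:-→d3:-→d4:-→d5:-→d6:-→d7:-→d8:-→d9:-→d10:-→d11:-→d12:-→d13:-→d14:-→d15:-→d16:H1→d17:-→d18:-→d19:-→d20:-→d21:-→d22:-→d23:-→d24:-→d25:-→d26:H2→d27:-→d28:-→d29:-→d30:-→d31:H1  best=H1
  ? 175.148.209.202  path d0:H1→d1:-→d2:-→d3:-→d4:-→d5:-→d6:-→d7:-→d8:-→d9:-→d10:-→d11:-→d12:-→d13:-→d14:-→d15:-→d16:-→d17:-→d18:-→d19:-→d20:H0→d21:-→d22:-  best=H0
  + 58.26.8.112/28 (H3) depth=28
  + 58.26.8.127/32 (H1) depth=32
  + 0.0.0.0/0 (H1) depth=0
  ? 58.26.8.127  path d0:H1→d1:-→d2:-→d3:-→d4:-→d5:-→d6:-→d7:-→d8:-→d9:-→d10:-→d11:-→d12:-→d13:-→d14:-→d15:-→d16:H1→d17:-→d18:-→d19:-→d20:-→d21:-→d22:-→d23:-→d24:-→d25:-→d26:H2→d27:-→d28:H3→d29:-→d30:-→d31:H1→d32:H1  best=H1
  ? 58.26.8.112  path d0:H1→d1:-→d2:-→d3:-→d4:-→d5:-→d6:-→d7:-→d8:-→d9:-→d10:-→d11:-→d12:-→d13:-→d14:-→d15:-→d16:H1→d17:-→d18:-→d19:-→d20:-→d21:-→d22:-→d23:-→d24:-→d25:-→d26:H2→d27:-→d28:H3  best=H3
  ? 58.26.8.126  path d0:H1→d1:-→d2:-→d3:-→d4:-→d5:-→d6:-→d7:-→d8:-→d9:-→d10:-→d11:-→d12:-→d13:-→d14:-→d15:-→d16:H1→d17:-→d18:-→d19:-→d20:-→d21:-→d22:-→d23:-→d24:-→d25:-→d26:H2→d27:-→d28:H3→d29:-→d30:-→d31:H1  best=H1
  ? 58.26.0.1  path d0:H1→d1:-→d2:-→d3:-→d4:-→d5:-→d6:-→d7:-→d8:-→d9:-→d10:-→d11:-→d12:-→d13:-→d14:-→d15:-→d16:H1→d17:-→d18:-→d19:-→d20:-  best=H1
  + 79.110.227.192/28 (H0) depth=28
  ? 58.26.8.126  path d0:H1→d1:-→d2:-→d3:-→d4:-→d5:-→d6:-→d7:-→d8:-→d9:-→d10:-→d11:-→d12:-→d13:-→d14:-→d15:-→d16:H1→d17:-→d18:-→d19:-→d20:-→d21:-→d22:-→d23:-→d24:-→d25:-→d26:H2→d27:-→d28:H3→d29:-→d30:-→d31:H1  best=H1
  del 58.26.0.0/16 (clear depth 16)
  + 79.110.224.0/20 (H1) depth=20
  + 79.96.0.0/12 (H3) depth=12

== LOOKUPS ==
["H3","H3","H2","H3","H3","H2","H2","H1","H2","H1","H0","H1","H3","H1","H1","H1"]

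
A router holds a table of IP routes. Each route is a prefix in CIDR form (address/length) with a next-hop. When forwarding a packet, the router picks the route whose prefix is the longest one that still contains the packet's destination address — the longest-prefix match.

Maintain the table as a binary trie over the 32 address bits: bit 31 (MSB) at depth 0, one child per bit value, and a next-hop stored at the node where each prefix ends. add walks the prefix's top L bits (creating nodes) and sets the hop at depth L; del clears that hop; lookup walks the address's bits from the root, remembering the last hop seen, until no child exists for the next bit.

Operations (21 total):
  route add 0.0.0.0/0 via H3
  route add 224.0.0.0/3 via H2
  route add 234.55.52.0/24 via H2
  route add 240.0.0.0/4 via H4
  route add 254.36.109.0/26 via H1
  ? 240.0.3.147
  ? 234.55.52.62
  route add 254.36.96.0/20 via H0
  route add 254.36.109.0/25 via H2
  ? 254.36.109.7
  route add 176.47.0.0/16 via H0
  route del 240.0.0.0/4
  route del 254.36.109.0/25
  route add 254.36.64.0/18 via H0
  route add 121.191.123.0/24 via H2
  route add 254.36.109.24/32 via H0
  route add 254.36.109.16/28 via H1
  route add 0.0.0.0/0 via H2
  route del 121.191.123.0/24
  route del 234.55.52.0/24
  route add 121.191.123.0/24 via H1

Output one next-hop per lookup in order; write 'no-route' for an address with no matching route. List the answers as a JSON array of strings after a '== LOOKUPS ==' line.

Trace:
  add 0.0.0.0/0 -> H3 at depth 0
  add 224.0.0.0/3 -> H2 at depth 3
  add 234.55.52.0/24 -> H2 at depth 24
  add 240.0.0.0/4 -> H4 at depth 4
  add 254.36.109.0/26 -> H1 at depth 26
  lookup 240.0.3.147: bits 1111 walk d0:H3→d1:-→d2:-→d3:H2→d4:H4 -> H4
  lookup 234.55.52.62: bits 111010100011011100110100 walk d0:H3→d1:-→d2:-→d3:H2→d4:-→d5:-→d6:-→d7:-→d8:-→d9:-→d10:-→d11:-→d12:-→d13:-→d14:-→d15:-→d16:-→d17:-→d18:-→d19:-→d20:-→d21:-→d22:-→d23:-→d24:H2 -> H2
  add 254.36.96.0/20 -> H0 at depth 20
  add 254.36.109.0/25 -> H2 at depth 25
  lookup 254.36.109.7: bits 11111110001001000110110100 walk d0:H3→d1:-→d2:-→d3:H2→d4:H4→d5:-→d6:-→d7:-→d8:-→d9:-→d10:-→d11:-→d12:-→d13:-→d14:-→d15:-→d16:-→d17:-→d18:-→d19:-→d20:H0→d21:-→d22:-→d23:-→d24:-→d25:H2→d26:H1 -> H1
  add 176.47.0.0/16 -> H0 at depth 16
  - 240.0.0.0/4 clear@4
  - 254.36.109.0/25 clear@25
  add 254.36.64.0/18 -> H0 at depth 18
  add 121.191.123.0/24 -> H2 at depth 24
  add 254.36.109.24/32 -> H0 at depth 32
  add 254.36.109.16/28 -> H1 at depth 28
  add 0.0.0.0/0 -> H2 at depth 0
  - 121.191.123.0/24 clear@24
  - 234.55.52.0/24 clear@24
  add 121.191.123.0/24 -> H1 at depth 24

== LOOKUPS ==
["H4","H2","H1"]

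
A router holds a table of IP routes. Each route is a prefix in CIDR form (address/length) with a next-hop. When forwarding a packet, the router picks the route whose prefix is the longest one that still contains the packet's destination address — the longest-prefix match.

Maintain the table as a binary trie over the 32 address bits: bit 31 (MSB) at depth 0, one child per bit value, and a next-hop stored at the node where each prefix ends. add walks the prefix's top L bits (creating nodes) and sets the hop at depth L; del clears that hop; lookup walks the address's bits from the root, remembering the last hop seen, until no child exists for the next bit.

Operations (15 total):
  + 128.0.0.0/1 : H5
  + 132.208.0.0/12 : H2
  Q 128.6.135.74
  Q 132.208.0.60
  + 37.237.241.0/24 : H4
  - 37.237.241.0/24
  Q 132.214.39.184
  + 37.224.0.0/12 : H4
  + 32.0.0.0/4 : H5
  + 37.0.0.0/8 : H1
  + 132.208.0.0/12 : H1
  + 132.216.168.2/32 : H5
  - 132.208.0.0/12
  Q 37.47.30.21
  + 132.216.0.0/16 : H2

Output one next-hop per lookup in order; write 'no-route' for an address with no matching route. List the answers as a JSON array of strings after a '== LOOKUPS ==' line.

Trace:
  + 128.0.0.0/1 (H5) depth=1
  + 132.208.0.0/12 (H2) depth=12
  Q 128.6.135.74: descend 10000 ; hops seen [H5] ; pick H5
  Q 132.208.0.60: descend 100001001101 ; hops seen [H5,H2] ; pick H2
  + 37.237.241.0/24 (H4) depth=24
  del 37.237.241.0/24 (clear depth 24)
  Q 132.214.39.184: descend 100001001101 ; hops seen [H5,H2] ; pick H2
  + 37.224.0.0/12 (H4) depth=12
  + 32.0.0.0/4 (H5) depth=4
  + 37.0.0.0/8 (H1) depth=8
  + 132.208.0.0/12 (H1) depth=12
  + 132.216.168.2/32 (H5) depth=32
  del 132.208.0.0/12 (clear depth 12)
  Q 37.47.30.21: descend 00100101 ; hops seen [H5,H1] ; pick H1
  + 132.216.0.0/16 (H2) depth=16

== LOOKUPS ==
["H5","H2","H2","H1"]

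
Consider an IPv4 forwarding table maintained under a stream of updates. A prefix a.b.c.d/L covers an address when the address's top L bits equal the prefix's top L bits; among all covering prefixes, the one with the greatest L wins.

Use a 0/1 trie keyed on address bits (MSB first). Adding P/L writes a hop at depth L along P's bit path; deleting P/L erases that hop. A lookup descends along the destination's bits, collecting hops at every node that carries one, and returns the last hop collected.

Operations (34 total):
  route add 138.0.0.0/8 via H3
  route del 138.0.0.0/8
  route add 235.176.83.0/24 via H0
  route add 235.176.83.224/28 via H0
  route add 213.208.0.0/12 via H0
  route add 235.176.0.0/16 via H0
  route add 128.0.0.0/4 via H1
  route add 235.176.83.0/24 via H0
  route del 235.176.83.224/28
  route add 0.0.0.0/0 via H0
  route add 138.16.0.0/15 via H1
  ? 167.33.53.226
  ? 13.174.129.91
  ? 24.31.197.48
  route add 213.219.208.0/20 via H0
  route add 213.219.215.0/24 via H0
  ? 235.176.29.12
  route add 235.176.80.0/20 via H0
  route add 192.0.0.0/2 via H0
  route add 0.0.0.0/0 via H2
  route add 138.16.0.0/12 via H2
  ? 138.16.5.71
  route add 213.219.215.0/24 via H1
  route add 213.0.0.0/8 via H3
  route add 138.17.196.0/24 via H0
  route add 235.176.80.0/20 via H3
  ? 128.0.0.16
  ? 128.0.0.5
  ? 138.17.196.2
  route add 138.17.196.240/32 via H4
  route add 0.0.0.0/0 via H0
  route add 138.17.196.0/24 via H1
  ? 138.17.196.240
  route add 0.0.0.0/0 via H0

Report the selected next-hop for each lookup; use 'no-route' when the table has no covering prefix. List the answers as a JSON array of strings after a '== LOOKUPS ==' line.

Apply in order:
  add 138.0.0.0/8 -> H3 at depth 8
  - 138.0.0.0/8 clear@8
  add 235.176.83.0/24 -> H0 at depth 24
  add 235.176.83.224/28 -> H0 at depth 28
  add 213.208.0.0/12 -> H0 at depth 12
  add 235.176.0.0/16 -> H0 at depth 16
  add 128.0.0.0/4 -> H1 at depth 4
  add 235.176.83.0/24 -> H0 at depth 24
  - 235.176.83.224/28 clear@28
  add 0.0.0.0/0 -> H0 at depth 0
  add 138.16.0.0/15 -> H1 at depth 15
  lookup 167.33.53.226: bits 10 walk d0:H0→d1:-→d2:- -> H0
  lookup 13.174.129.91: bits ε walk d0:H0 -> H0
  lookup 24.31.197.48: bits ε walk d0:H0 -> H0
  add 213.219.208.0/20 -> H0 at depth 20
  add 213.219.215.0/24 -> H0 at depth 24
  lookup 235.176.29.12: bits 11101011101100000 walk d0:H0→d1:-→d2:-→d3:-→d4:-→d5:-→d6:-→d7:-→d8:-→d9:-→d10:-→d11:-→d12:-→d13:-→d14:-→d15:-→d16:H0→d17:- -> H0
  add 235.176.80.0/20 -> H0 at depth 20
  add 192.0.0.0/2 -> H0 at depth 2
  add 0.0.0.0/0 -> H2 at depth 0
  add 138.16.0.0/12 -> H2 at depth 12
  lookup 138.16.5.71: bits 100010100001000 walk d0:H2→d1:-→d2:-→d3:-→d4:H1→d5:-→d6:-→d7:-→d8:-→d9:-→d10:-→d11:-→d12:H2→d13:-→d14:-→d15:H1 -> H1
  add 213.219.215.0/24 -> H1 at depth 24
  add 213.0.0.0/8 -> H3 at depth 8
  add 138.17.196.0/24 -> H0 at depth 24
  add 235.176.80.0/20 -> H3 at depth 20
  lookup 128.0.0.16: bits 1000 walk d0:H2→d1:-→d2:-→d3:-→d4:H1 -> H1
  lookup 128.0.0.5: bits 1000 walk d0:H2→d1:-→d2:-→d3:-→d4:H1 -> H1
  lookup 138.17.196.2: bits 100010100001000111000100 walk d0:H2→d1:-→d2:-→d3:-→d4:H1→d5:-→d6:-→d7:-→d8:-→d9:-→d10:-→d11:-→d12:H2→d13:-→d14:-→d15:H1→d16:-→d17:-→d18:-→d19:-→d20:-→d21:-→d22:-→d23:-→d24:H0 -> H0
  add 138.17.196.240/32 -> H4 at depth 32
  add 0.0.0.0/0 -> H0 at depth 0
  add 138.17.196.0/24 -> H1 at depth 24
  lookup 138.17.196.240: bits 10001010000100011100010011110000 walk d0:H0→d1:-→d2:-→d3:-→d4:H1→d5:-→d6:-→d7:-→d8:-→d9:-→d10:-→d11:-→d12:H2→d13:-→d14:-→d15:H1→d16:-→d17:-→d18:-→d19:-→d20:-→d21:-→d22:-→d23:-→d24:H1→d25:-→d26:-→d27:-→d28:-→d29:-→d30:-→d31:-→d32:H4 -> H4
  add 0.0.0.0/0 -> H0 at depth 0

== LOOKUPS ==
["H0","H0","H0","H0","H1","H1","H1","H0","H4"]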